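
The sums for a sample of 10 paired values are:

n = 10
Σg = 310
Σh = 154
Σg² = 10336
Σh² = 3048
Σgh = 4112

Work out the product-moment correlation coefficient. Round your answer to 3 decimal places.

-0.945

r = (nΣgh − ΣgΣh) / √[(nΣg² − (Σg)²)(nΣh² − (Σh)²)]
Numerator: 10×4112 − 310×154 = -6620
Denominator: √[(103360 − 96100)(30480 − 23716)] = √[7260 × 6764] = 7007.6130
r = -6620 / 7007.6130 ≈ -0.945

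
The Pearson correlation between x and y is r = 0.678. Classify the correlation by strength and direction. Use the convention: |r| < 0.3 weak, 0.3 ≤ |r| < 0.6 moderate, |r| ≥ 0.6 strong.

r = 0.678 > 0 so the relationship is positive.
|r| = 0.678, which falls in the strong range.

strong positive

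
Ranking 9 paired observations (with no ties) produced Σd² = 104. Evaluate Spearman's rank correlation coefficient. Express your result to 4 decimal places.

ρ = 1 − 6Σd² / [n(n²−1)] = 1 − 6×104 / (9×80)
  = 1 − 624/720 = 1 − 0.86667 ≈ 0.1333

0.1333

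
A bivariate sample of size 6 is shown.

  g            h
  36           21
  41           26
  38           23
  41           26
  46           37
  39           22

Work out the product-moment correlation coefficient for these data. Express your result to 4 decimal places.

n = 6, Σg = 241, Σh = 155, Σg² = 9739, Σh² = 4175, Σgh = 6322
nΣgh − ΣgΣh = 37932 − 37355 = 577
nΣg² − (Σg)² = 58434 − 58081 = 353; nΣh² − (Σh)² = 25050 − 24025 = 1025
r = 577 / √(353 × 1025) = 577 / 601.5189 ≈ 0.9592

0.9592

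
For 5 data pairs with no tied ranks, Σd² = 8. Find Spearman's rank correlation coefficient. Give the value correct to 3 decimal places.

ρ = 1 − 6Σd² / [n(n²−1)] = 1 − 6×8 / (5×24)
  = 1 − 48/120 = 1 − 0.4000 ≈ 0.600

0.600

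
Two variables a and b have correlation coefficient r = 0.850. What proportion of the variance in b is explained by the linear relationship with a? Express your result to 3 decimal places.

0.723

r² = (0.850)² = 0.723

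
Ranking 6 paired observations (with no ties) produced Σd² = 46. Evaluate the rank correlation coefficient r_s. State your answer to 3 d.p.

-0.314

ρ = 1 − 6Σd² / [n(n²−1)] = 1 − 6×46 / (6×35)
  = 1 − 276/210 = 1 − 1.3143 ≈ -0.314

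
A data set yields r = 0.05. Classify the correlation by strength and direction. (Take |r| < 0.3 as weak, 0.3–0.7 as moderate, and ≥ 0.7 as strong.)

weak positive

r = 0.05 > 0 so the relationship is positive.
|r| = 0.05, which falls in the weak range.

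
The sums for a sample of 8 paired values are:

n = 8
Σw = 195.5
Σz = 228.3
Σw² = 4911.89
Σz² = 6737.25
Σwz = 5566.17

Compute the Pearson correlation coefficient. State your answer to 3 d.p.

r = (nΣwz − ΣwΣz) / √[(nΣw² − (Σw)²)(nΣz² − (Σz)²)]
Numerator: 8×5566.17 − 195.5×228.3 = -103.29
Denominator: √[(39295.12 − 38220.25)(53898 − 52120.89)] = √[1074.87 × 1777.11] = 1382.0862
r = -103.29 / 1382.0862 ≈ -0.075

-0.075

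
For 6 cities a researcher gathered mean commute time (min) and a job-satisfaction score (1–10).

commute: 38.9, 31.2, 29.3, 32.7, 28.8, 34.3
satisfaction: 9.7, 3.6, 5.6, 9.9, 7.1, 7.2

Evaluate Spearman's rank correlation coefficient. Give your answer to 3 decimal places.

Rank commute: 6, 3, 2, 4, 1, 5
Rank satisfaction: 5, 1, 2, 6, 3, 4
d = rank(commute) − rank(satisfaction): 1, 2, 0, -2, -2, 1; Σd² = 14
ρ = 1 − 6Σd² / [n(n²−1)] = 1 − 6×14 / (6×35) = 1 − 84/210 ≈ 0.600

0.600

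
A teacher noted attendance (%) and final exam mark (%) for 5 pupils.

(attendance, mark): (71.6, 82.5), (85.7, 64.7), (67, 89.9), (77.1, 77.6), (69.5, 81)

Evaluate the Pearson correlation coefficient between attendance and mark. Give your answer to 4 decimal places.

n = 5, Σx = 370.9, Σy = 395.7, Σx² = 27734.71, Σy² = 31657.11, Σxy = 29087.55
nΣxy − ΣxΣy = 145437.75 − 146765.13 = -1327.38
nΣx² − (Σx)² = 138673.55 − 137566.81 = 1106.74; nΣy² − (Σy)² = 158285.55 − 156578.49 = 1707.06
r = -1327.38 / √(1106.74 × 1707.06) = -1327.38 / 1374.5078 ≈ -0.9657

-0.9657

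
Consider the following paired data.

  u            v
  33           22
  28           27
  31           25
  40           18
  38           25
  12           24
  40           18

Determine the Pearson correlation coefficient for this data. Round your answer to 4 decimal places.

n = 7, Σu = 222, Σv = 159, Σu² = 7622, Σv² = 3687, Σuv = 4935
nΣuv − ΣuΣv = 34545 − 35298 = -753
nΣu² − (Σu)² = 53354 − 49284 = 4070; nΣv² − (Σv)² = 25809 − 25281 = 528
r = -753 / √(4070 × 528) = -753 / 1465.9331 ≈ -0.5137

-0.5137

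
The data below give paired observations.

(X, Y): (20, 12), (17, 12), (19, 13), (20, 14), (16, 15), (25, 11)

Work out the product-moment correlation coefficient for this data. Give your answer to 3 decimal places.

-0.669

n = 6, ΣX = 117, ΣY = 77, ΣX² = 2331, ΣY² = 999, ΣXY = 1486
nΣXY − ΣXΣY = 8916 − 9009 = -93
nΣX² − (ΣX)² = 13986 − 13689 = 297; nΣY² − (ΣY)² = 5994 − 5929 = 65
r = -93 / √(297 × 65) = -93 / 138.9424 ≈ -0.669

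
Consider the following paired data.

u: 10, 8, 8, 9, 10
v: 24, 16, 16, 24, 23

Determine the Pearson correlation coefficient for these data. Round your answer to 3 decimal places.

n = 5, Σu = 45, Σv = 103, Σu² = 409, Σv² = 2193, Σuv = 942
nΣuv − ΣuΣv = 4710 − 4635 = 75
nΣu² − (Σu)² = 2045 − 2025 = 20; nΣv² − (Σv)² = 10965 − 10609 = 356
r = 75 / √(20 × 356) = 75 / 84.3801 ≈ 0.889

0.889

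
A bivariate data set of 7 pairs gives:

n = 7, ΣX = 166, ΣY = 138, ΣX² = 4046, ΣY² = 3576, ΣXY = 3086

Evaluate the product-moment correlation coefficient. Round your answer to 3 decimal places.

-0.610

r = (nΣXY − ΣXΣY) / √[(nΣX² − (ΣX)²)(nΣY² − (ΣY)²)]
Numerator: 7×3086 − 166×138 = -1306
Denominator: √[(28322 − 27556)(25032 − 19044)] = √[766 × 5988] = 2141.6834
r = -1306 / 2141.6834 ≈ -0.610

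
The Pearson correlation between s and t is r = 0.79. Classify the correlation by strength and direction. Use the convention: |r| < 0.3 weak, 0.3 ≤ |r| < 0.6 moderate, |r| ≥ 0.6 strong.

r = 0.79 > 0 so the relationship is positive.
|r| = 0.79, which falls in the strong range.

strong positive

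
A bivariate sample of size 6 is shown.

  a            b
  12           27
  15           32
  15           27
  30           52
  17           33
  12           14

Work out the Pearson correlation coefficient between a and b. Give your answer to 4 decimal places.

0.9203

n = 6, Σa = 101, Σb = 185, Σa² = 1927, Σb² = 6471, Σab = 3498
nΣab − ΣaΣb = 20988 − 18685 = 2303
nΣa² − (Σa)² = 11562 − 10201 = 1361; nΣb² − (Σb)² = 38826 − 34225 = 4601
r = 2303 / √(1361 × 4601) = 2303 / 2502.3911 ≈ 0.9203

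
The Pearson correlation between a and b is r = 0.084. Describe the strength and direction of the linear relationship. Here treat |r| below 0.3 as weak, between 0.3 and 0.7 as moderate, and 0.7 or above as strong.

weak positive

r = 0.084 > 0 so the relationship is positive.
|r| = 0.084, which falls in the weak range.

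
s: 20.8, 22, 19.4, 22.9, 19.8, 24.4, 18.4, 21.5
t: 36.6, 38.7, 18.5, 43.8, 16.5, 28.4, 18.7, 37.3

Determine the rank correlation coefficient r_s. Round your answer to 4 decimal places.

0.6667

Rank s: 4, 6, 2, 7, 3, 8, 1, 5
Rank t: 5, 7, 2, 8, 1, 4, 3, 6
d = rank(s) − rank(t): -1, -1, 0, -1, 2, 4, -2, -1; Σd² = 28
ρ = 1 − 6Σd² / [n(n²−1)] = 1 − 6×28 / (8×63) = 1 − 168/504 ≈ 0.6667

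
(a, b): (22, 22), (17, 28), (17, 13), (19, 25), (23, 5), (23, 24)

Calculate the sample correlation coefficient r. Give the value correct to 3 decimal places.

-0.292

n = 6, Σa = 121, Σb = 117, Σa² = 2481, Σb² = 2663, Σab = 2323
nΣab − ΣaΣb = 13938 − 14157 = -219
nΣa² − (Σa)² = 14886 − 14641 = 245; nΣb² − (Σb)² = 15978 − 13689 = 2289
r = -219 / √(245 × 2289) = -219 / 748.8691 ≈ -0.292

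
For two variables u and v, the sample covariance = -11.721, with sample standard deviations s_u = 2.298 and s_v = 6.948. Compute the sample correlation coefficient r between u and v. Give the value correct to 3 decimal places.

r = Cov(u,v) / (s_u · s_v) = -11.721 / (2.298 × 6.948)
  = -11.721 / 15.9665 ≈ -0.734

-0.734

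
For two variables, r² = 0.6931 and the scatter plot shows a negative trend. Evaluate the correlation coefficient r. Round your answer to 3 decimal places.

|r| = √0.6931 = 0.833
The association is negative, so r = −0.833.

-0.833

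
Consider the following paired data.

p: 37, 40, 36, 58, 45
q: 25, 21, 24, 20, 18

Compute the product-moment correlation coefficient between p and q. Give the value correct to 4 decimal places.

n = 5, Σp = 216, Σq = 108, Σp² = 9654, Σq² = 2366, Σpq = 4599
nΣpq − ΣpΣq = 22995 − 23328 = -333
nΣp² − (Σp)² = 48270 − 46656 = 1614; nΣq² − (Σq)² = 11830 − 11664 = 166
r = -333 / √(1614 × 166) = -333 / 517.6138 ≈ -0.6433

-0.6433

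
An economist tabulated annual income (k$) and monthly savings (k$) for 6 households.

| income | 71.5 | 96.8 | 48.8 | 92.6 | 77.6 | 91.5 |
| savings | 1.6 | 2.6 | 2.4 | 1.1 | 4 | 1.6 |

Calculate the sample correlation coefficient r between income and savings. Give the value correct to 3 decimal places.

n = 6, Σx = 478.8, Σy = 13.3, Σx² = 39832.7, Σy² = 34.85, Σxy = 1041.86
nΣxy − ΣxΣy = 6251.16 − 6368.04 = -116.88
nΣx² − (Σx)² = 238996.2 − 229249.44 = 9746.76; nΣy² − (Σy)² = 209.1 − 176.89 = 32.21
r = -116.88 / √(9746.76 × 32.21) = -116.88 / 560.3063 ≈ -0.209

-0.209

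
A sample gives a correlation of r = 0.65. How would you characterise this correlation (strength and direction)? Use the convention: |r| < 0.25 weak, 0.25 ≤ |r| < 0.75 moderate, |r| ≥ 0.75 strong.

r = 0.65 > 0 so the relationship is positive.
|r| = 0.65, which falls in the moderate range.

moderate positive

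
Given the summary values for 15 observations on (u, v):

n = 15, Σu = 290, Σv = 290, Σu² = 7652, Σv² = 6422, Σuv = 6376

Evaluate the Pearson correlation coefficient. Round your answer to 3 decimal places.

r = (nΣuv − ΣuΣv) / √[(nΣu² − (Σu)²)(nΣv² − (Σv)²)]
Numerator: 15×6376 − 290×290 = 11540
Denominator: √[(114780 − 84100)(96330 − 84100)] = √[30680 × 12230] = 19370.5033
r = 11540 / 19370.5033 ≈ 0.596

0.596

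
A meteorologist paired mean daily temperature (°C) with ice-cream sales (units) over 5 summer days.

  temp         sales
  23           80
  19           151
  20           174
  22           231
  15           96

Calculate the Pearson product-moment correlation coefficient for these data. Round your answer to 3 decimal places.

0.286

n = 5, Σx = 99, Σy = 732, Σx² = 1999, Σy² = 122054, Σxy = 14711
nΣxy − ΣxΣy = 73555 − 72468 = 1087
nΣx² − (Σx)² = 9995 − 9801 = 194; nΣy² − (Σy)² = 610270 − 535824 = 74446
r = 1087 / √(194 × 74446) = 1087 / 3800.3321 ≈ 0.286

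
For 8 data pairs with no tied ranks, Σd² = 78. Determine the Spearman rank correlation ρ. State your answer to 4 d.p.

0.0714

ρ = 1 − 6Σd² / [n(n²−1)] = 1 − 6×78 / (8×63)
  = 1 − 468/504 = 1 − 0.92857 ≈ 0.0714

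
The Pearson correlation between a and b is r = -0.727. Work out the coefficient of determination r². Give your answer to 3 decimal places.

r² = (-0.727)² = 0.529

0.529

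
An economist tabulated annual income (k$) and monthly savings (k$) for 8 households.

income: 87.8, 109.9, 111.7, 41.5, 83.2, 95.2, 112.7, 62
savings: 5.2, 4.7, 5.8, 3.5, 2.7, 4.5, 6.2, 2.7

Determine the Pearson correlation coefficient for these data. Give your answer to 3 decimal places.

n = 8, Σx = 704, Σy = 35.3, Σx² = 66516.56, Σy² = 168.29, Σxy = 3285.38
nΣxy − ΣxΣy = 26283.04 − 24851.2 = 1431.84
nΣx² − (Σx)² = 532132.48 − 495616 = 36516.48; nΣy² − (Σy)² = 1346.32 − 1246.09 = 100.23
r = 1431.84 / √(36516.48 × 100.23) = 1431.84 / 1913.1249 ≈ 0.748

0.748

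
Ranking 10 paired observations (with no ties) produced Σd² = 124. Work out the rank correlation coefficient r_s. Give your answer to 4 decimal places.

0.2485

ρ = 1 − 6Σd² / [n(n²−1)] = 1 − 6×124 / (10×99)
  = 1 − 744/990 = 1 − 0.75152 ≈ 0.2485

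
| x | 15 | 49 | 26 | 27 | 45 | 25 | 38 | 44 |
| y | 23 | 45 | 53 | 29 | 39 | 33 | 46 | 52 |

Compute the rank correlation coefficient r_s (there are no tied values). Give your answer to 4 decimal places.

0.4048

Rank x: 1, 8, 3, 4, 7, 2, 5, 6
Rank y: 1, 5, 8, 2, 4, 3, 6, 7
d = rank(x) − rank(y): 0, 3, -5, 2, 3, -1, -1, -1; Σd² = 50
ρ = 1 − 6Σd² / [n(n²−1)] = 1 − 6×50 / (8×63) = 1 − 300/504 ≈ 0.4048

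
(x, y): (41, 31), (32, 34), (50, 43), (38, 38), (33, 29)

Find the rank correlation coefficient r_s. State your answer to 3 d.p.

Rank x: 4, 1, 5, 3, 2
Rank y: 2, 3, 5, 4, 1
d = rank(x) − rank(y): 2, -2, 0, -1, 1; Σd² = 10
ρ = 1 − 6Σd² / [n(n²−1)] = 1 − 6×10 / (5×24) = 1 − 60/120 ≈ 0.500

0.500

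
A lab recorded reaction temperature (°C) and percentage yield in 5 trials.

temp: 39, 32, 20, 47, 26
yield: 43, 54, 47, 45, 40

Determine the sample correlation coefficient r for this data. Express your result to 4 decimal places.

n = 5, Σx = 164, Σy = 229, Σx² = 5830, Σy² = 10599, Σxy = 7500
nΣxy − ΣxΣy = 37500 − 37556 = -56
nΣx² − (Σx)² = 29150 − 26896 = 2254; nΣy² − (Σy)² = 52995 − 52441 = 554
r = -56 / √(2254 × 554) = -56 / 1117.4596 ≈ -0.0501

-0.0501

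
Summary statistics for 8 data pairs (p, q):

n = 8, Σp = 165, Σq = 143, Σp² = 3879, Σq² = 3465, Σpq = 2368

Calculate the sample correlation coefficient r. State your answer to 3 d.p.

-0.884

r = (nΣpq − ΣpΣq) / √[(nΣp² − (Σp)²)(nΣq² − (Σq)²)]
Numerator: 8×2368 − 165×143 = -4651
Denominator: √[(31032 − 27225)(27720 − 20449)] = √[3807 × 7271] = 5261.2448
r = -4651 / 5261.2448 ≈ -0.884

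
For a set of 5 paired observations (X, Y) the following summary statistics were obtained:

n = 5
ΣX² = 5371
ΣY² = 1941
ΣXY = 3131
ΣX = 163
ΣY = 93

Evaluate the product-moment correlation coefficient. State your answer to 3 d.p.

0.903

r = (nΣXY − ΣXΣY) / √[(nΣX² − (ΣX)²)(nΣY² − (ΣY)²)]
Numerator: 5×3131 − 163×93 = 496
Denominator: √[(26855 − 26569)(9705 − 8649)] = √[286 × 1056] = 549.5598
r = 496 / 549.5598 ≈ 0.903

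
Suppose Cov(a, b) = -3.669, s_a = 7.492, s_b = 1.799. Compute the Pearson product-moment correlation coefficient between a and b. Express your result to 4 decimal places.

-0.2722

r = Cov(a,b) / (s_a · s_b) = -3.669 / (7.492 × 1.799)
  = -3.669 / 13.4781 ≈ -0.2722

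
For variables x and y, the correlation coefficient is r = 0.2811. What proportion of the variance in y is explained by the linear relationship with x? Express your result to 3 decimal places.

r² = (0.2811)² = 0.079

0.079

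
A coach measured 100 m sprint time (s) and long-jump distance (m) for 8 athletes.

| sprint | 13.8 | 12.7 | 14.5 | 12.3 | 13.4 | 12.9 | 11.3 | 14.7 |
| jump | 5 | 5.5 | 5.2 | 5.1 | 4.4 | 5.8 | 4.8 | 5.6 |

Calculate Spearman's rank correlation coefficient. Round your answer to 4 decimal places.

0.2857

Rank sprint: 6, 3, 7, 2, 5, 4, 1, 8
Rank jump: 3, 6, 5, 4, 1, 8, 2, 7
d = rank(sprint) − rank(jump): 3, -3, 2, -2, 4, -4, -1, 1; Σd² = 60
ρ = 1 − 6Σd² / [n(n²−1)] = 1 − 6×60 / (8×63) = 1 − 360/504 ≈ 0.2857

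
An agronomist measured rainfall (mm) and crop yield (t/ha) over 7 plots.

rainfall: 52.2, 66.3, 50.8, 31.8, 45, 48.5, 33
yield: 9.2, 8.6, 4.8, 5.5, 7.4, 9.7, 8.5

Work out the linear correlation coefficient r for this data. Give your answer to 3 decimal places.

n = 7, Σx = 327.6, Σy = 53.7, Σx² = 16178.66, Σy² = 432.99, Σxy = 2553.11
nΣxy − ΣxΣy = 17871.77 − 17592.12 = 279.65
nΣx² − (Σx)² = 113250.62 − 107321.76 = 5928.86; nΣy² − (Σy)² = 3030.93 − 2883.69 = 147.24
r = 279.65 / √(5928.86 × 147.24) = 279.65 / 934.3261 ≈ 0.299

0.299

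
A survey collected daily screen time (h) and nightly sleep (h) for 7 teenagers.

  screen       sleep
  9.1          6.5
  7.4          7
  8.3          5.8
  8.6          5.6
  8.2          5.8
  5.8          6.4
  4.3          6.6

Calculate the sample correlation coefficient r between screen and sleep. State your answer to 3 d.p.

-0.457

n = 7, Σx = 51.7, Σy = 43.7, Σx² = 399.79, Σy² = 274.41, Σxy = 320.31
nΣxy − ΣxΣy = 2242.17 − 2259.29 = -17.12
nΣx² − (Σx)² = 2798.53 − 2672.89 = 125.64; nΣy² − (Σy)² = 1920.87 − 1909.69 = 11.18
r = -17.12 / √(125.64 × 11.18) = -17.12 / 37.4787 ≈ -0.457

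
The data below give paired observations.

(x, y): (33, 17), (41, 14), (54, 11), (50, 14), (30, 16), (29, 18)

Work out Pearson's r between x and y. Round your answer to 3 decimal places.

n = 6, Σx = 237, Σy = 90, Σx² = 9927, Σy² = 1382, Σxy = 3431
nΣxy − ΣxΣy = 20586 − 21330 = -744
nΣx² − (Σx)² = 59562 − 56169 = 3393; nΣy² − (Σy)² = 8292 − 8100 = 192
r = -744 / √(3393 × 192) = -744 / 807.1282 ≈ -0.922

-0.922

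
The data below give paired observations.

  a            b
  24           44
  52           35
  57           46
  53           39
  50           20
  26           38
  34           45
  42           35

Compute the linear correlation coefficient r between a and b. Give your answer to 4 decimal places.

-0.2743

n = 8, Σa = 338, Σb = 302, Σa² = 15434, Σb² = 11892, Σab = 12553
nΣab − ΣaΣb = 100424 − 102076 = -1652
nΣa² − (Σa)² = 123472 − 114244 = 9228; nΣb² − (Σb)² = 95136 − 91204 = 3932
r = -1652 / √(9228 × 3932) = -1652 / 6023.6613 ≈ -0.2743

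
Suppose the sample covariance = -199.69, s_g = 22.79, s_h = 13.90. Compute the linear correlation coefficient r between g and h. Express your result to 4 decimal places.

-0.6304

r = Cov(g,h) / (s_g · s_h) = -199.69 / (22.79 × 13.90)
  = -199.69 / 316.7810 ≈ -0.6304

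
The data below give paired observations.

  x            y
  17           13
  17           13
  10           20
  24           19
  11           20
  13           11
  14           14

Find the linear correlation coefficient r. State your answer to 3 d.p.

n = 7, Σx = 106, Σy = 110, Σx² = 1740, Σy² = 1816, Σxy = 1657
nΣxy − ΣxΣy = 11599 − 11660 = -61
nΣx² − (Σx)² = 12180 − 11236 = 944; nΣy² − (Σy)² = 12712 − 12100 = 612
r = -61 / √(944 × 612) = -61 / 760.0842 ≈ -0.080

-0.080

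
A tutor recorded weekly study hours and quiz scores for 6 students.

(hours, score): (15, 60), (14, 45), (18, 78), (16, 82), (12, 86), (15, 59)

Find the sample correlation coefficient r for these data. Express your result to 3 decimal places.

n = 6, Σx = 90, Σy = 410, Σx² = 1370, Σy² = 29310, Σxy = 6163
nΣxy − ΣxΣy = 36978 − 36900 = 78
nΣx² − (Σx)² = 8220 − 8100 = 120; nΣy² − (Σy)² = 175860 − 168100 = 7760
r = 78 / √(120 × 7760) = 78 / 964.9870 ≈ 0.081

0.081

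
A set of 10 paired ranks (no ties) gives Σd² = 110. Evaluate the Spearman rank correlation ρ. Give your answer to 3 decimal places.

ρ = 1 − 6Σd² / [n(n²−1)] = 1 − 6×110 / (10×99)
  = 1 − 660/990 = 1 − 0.6667 ≈ 0.333

0.333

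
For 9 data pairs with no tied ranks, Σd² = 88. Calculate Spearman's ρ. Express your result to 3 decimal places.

0.267

ρ = 1 − 6Σd² / [n(n²−1)] = 1 − 6×88 / (9×80)
  = 1 − 528/720 = 1 − 0.7333 ≈ 0.267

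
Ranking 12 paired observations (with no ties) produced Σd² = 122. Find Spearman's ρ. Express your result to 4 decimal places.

0.5734

ρ = 1 − 6Σd² / [n(n²−1)] = 1 − 6×122 / (12×143)
  = 1 − 732/1716 = 1 − 0.42657 ≈ 0.5734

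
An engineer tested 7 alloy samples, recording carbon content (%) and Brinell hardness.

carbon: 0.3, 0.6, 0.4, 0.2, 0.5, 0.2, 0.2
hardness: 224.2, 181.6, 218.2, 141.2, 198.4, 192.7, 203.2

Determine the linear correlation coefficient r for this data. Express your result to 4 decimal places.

0.1499

n = 7, Σx = 2.4, Σy = 1359.5, Σx² = 0.98, Σy² = 268578.97, Σxy = 470.12
nΣxy − ΣxΣy = 3290.84 − 3262.8 = 28.04
nΣx² − (Σx)² = 6.86 − 5.76 = 1.1; nΣy² − (Σy)² = 1880052.79 − 1848240.25 = 31812.54
r = 28.04 / √(1.1 × 31812.54) = 28.04 / 187.0663 ≈ 0.1499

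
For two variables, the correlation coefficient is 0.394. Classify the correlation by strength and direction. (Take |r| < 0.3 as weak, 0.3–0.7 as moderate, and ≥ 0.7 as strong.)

r = 0.394 > 0 so the relationship is positive.
|r| = 0.394, which falls in the moderate range.

moderate positive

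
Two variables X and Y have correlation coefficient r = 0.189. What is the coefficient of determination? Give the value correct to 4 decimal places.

0.0357

r² = (0.189)² = 0.0357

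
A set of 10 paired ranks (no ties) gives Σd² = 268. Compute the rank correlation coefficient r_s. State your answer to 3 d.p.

ρ = 1 − 6Σd² / [n(n²−1)] = 1 − 6×268 / (10×99)
  = 1 − 1608/990 = 1 − 1.6242 ≈ -0.624

-0.624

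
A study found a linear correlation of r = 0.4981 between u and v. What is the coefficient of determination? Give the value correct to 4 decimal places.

0.2481

r² = (0.4981)² = 0.2481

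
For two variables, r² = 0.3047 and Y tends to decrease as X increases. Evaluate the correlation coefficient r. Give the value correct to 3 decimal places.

-0.552

|r| = √0.3047 = 0.552
The association is negative, so r = −0.552.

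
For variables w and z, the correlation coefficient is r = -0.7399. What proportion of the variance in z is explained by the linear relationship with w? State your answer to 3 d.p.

r² = (-0.7399)² = 0.547

0.547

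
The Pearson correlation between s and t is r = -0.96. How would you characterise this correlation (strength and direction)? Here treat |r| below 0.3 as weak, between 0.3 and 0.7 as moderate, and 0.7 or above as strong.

r = -0.96 < 0 so the relationship is negative.
|r| = 0.96, which falls in the strong range.

strong negative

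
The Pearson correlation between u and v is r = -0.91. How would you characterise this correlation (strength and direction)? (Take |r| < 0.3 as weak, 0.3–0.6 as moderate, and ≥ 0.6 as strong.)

strong negative

r = -0.91 < 0 so the relationship is negative.
|r| = 0.91, which falls in the strong range.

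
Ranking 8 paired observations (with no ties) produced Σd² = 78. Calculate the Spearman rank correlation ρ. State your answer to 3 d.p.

0.071

ρ = 1 − 6Σd² / [n(n²−1)] = 1 − 6×78 / (8×63)
  = 1 − 468/504 = 1 − 0.9286 ≈ 0.071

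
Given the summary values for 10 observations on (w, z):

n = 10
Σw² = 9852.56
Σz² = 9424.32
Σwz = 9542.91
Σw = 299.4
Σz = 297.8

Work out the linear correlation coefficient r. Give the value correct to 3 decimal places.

r = (nΣwz − ΣwΣz) / √[(nΣw² − (Σw)²)(nΣz² − (Σz)²)]
Numerator: 10×9542.91 − 299.4×297.8 = 6267.78
Denominator: √[(98525.6 − 89640.36)(94243.2 − 88684.84)] = √[8885.24 × 5558.36] = 7027.6143
r = 6267.78 / 7027.6143 ≈ 0.892

0.892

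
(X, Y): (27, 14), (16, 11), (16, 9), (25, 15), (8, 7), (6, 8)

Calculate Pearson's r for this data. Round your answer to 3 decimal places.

n = 6, ΣX = 98, ΣY = 64, ΣX² = 1966, ΣY² = 736, ΣXY = 1177
nΣXY − ΣXΣY = 7062 − 6272 = 790
nΣX² − (ΣX)² = 11796 − 9604 = 2192; nΣY² − (ΣY)² = 4416 − 4096 = 320
r = 790 / √(2192 × 320) = 790 / 837.5201 ≈ 0.943

0.943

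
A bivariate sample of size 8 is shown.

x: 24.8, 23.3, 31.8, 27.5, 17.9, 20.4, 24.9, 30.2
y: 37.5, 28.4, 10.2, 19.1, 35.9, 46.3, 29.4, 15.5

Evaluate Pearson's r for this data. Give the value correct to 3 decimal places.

-0.877

n = 8, Σx = 200.8, Σy = 222.3, Σx² = 5194.04, Σy² = 7218.77, Σxy = 5228.62
nΣxy − ΣxΣy = 41828.96 − 44637.84 = -2808.88
nΣx² − (Σx)² = 41552.32 − 40320.64 = 1231.68; nΣy² − (Σy)² = 57750.16 − 49417.29 = 8332.87
r = -2808.88 / √(1231.68 × 8332.87) = -2808.88 / 3203.6587 ≈ -0.877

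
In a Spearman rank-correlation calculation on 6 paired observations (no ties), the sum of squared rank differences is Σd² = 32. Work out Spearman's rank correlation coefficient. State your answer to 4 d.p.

ρ = 1 − 6Σd² / [n(n²−1)] = 1 − 6×32 / (6×35)
  = 1 − 192/210 = 1 − 0.91429 ≈ 0.0857

0.0857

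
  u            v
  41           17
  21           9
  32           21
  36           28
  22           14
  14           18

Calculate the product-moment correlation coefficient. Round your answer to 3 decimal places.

n = 6, Σu = 166, Σv = 107, Σu² = 5122, Σv² = 2115, Σuv = 3126
nΣuv − ΣuΣv = 18756 − 17762 = 994
nΣu² − (Σu)² = 30732 − 27556 = 3176; nΣv² − (Σv)² = 12690 − 11449 = 1241
r = 994 / √(3176 × 1241) = 994 / 1985.3000 ≈ 0.501

0.501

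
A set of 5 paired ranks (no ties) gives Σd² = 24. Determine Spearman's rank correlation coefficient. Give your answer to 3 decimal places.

-0.200

ρ = 1 − 6Σd² / [n(n²−1)] = 1 − 6×24 / (5×24)
  = 1 − 144/120 = 1 − 1.2000 ≈ -0.200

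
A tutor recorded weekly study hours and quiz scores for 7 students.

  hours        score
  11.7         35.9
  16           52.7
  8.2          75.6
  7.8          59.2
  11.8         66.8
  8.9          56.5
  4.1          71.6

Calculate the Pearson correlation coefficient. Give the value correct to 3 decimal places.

n = 7, Σx = 68.5, Σy = 418.3, Σx² = 756.23, Σy² = 26067.15, Σxy = 3929.56
nΣxy − ΣxΣy = 27506.92 − 28653.55 = -1146.63
nΣx² − (Σx)² = 5293.61 − 4692.25 = 601.36; nΣy² − (Σy)² = 182470.05 − 174974.89 = 7495.16
r = -1146.63 / √(601.36 × 7495.16) = -1146.63 / 2123.0378 ≈ -0.540

-0.540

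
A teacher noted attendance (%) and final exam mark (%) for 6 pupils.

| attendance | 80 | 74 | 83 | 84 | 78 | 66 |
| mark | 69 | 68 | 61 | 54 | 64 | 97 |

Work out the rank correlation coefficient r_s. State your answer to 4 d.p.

Rank attendance: 4, 2, 5, 6, 3, 1
Rank mark: 5, 4, 2, 1, 3, 6
d = rank(attendance) − rank(mark): -1, -2, 3, 5, 0, -5; Σd² = 64
ρ = 1 − 6Σd² / [n(n²−1)] = 1 − 6×64 / (6×35) = 1 − 384/210 ≈ -0.8286

-0.8286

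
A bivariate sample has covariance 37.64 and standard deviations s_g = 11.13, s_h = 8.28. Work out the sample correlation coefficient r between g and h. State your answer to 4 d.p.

0.4084

r = Cov(g,h) / (s_g · s_h) = 37.64 / (11.13 × 8.28)
  = 37.64 / 92.1564 ≈ 0.4084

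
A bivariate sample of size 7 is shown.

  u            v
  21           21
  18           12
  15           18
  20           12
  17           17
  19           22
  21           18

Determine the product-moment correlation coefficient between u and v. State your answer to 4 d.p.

0.1202

n = 7, Σu = 131, Σv = 120, Σu² = 2481, Σv² = 2150, Σuv = 2252
nΣuv − ΣuΣv = 15764 − 15720 = 44
nΣu² − (Σu)² = 17367 − 17161 = 206; nΣv² − (Σv)² = 15050 − 14400 = 650
r = 44 / √(206 × 650) = 44 / 365.9235 ≈ 0.1202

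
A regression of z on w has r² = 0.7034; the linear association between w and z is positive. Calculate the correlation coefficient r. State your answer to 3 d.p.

|r| = √0.7034 = 0.839
The association is positive, so r = 0.839.

0.839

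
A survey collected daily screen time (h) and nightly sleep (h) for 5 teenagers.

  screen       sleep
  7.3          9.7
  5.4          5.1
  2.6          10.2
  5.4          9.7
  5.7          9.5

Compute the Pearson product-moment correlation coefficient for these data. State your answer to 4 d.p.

n = 5, Σx = 26.4, Σy = 44.2, Σx² = 150.86, Σy² = 408.48, Σxy = 231.4
nΣxy − ΣxΣy = 1157 − 1166.88 = -9.88
nΣx² − (Σx)² = 754.3 − 696.96 = 57.34; nΣy² − (Σy)² = 2042.4 − 1953.64 = 88.76
r = -9.88 / √(57.34 × 88.76) = -9.88 / 71.3407 ≈ -0.1385

-0.1385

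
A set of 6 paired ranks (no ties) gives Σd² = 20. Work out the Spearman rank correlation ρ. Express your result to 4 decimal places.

0.4286

ρ = 1 − 6Σd² / [n(n²−1)] = 1 − 6×20 / (6×35)
  = 1 − 120/210 = 1 − 0.57143 ≈ 0.4286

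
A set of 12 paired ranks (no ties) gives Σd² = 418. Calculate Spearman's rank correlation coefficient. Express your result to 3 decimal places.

ρ = 1 − 6Σd² / [n(n²−1)] = 1 − 6×418 / (12×143)
  = 1 − 2508/1716 = 1 − 1.4615 ≈ -0.462

-0.462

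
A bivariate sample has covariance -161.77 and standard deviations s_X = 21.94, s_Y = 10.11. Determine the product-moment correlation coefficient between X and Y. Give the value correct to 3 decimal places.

r = Cov(X,Y) / (s_X · s_Y) = -161.77 / (21.94 × 10.11)
  = -161.77 / 221.8134 ≈ -0.729

-0.729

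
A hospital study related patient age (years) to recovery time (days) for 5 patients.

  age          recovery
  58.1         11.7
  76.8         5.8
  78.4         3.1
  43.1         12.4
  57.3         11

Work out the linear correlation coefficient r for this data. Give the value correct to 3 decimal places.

n = 5, Σx = 313.7, Σy = 44, Σx² = 20561.31, Σy² = 454.9, Σxy = 2532.99
nΣxy − ΣxΣy = 12664.95 − 13802.8 = -1137.85
nΣx² − (Σx)² = 102806.55 − 98407.69 = 4398.86; nΣy² − (Σy)² = 2274.5 − 1936 = 338.5
r = -1137.85 / √(4398.86 × 338.5) = -1137.85 / 1220.2517 ≈ -0.932

-0.932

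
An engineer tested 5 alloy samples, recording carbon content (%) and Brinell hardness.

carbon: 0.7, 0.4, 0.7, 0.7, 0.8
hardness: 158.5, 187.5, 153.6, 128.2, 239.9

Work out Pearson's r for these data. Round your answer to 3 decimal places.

n = 5, Σx = 3.3, Σy = 867.7, Σx² = 2.27, Σy² = 157858.71, Σxy = 575.13
nΣxy − ΣxΣy = 2875.65 − 2863.41 = 12.24
nΣx² − (Σx)² = 11.35 − 10.89 = 0.46; nΣy² − (Σy)² = 789293.55 − 752903.29 = 36390.26
r = 12.24 / √(0.46 × 36390.26) = 12.24 / 129.3813 ≈ 0.095

0.095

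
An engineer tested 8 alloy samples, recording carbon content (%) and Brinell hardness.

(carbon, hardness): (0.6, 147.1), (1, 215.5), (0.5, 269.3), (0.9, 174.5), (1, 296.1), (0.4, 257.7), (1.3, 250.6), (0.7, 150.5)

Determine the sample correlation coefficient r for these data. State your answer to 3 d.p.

0.138

n = 8, Σx = 6.4, Σy = 1761.3, Σx² = 5.76, Σy² = 410586.51, Σxy = 1425.77
nΣxy − ΣxΣy = 11406.16 − 11272.32 = 133.84
nΣx² − (Σx)² = 46.08 − 40.96 = 5.12; nΣy² − (Σy)² = 3284692.08 − 3102177.69 = 182514.39
r = 133.84 / √(5.12 × 182514.39) = 133.84 / 966.6818 ≈ 0.138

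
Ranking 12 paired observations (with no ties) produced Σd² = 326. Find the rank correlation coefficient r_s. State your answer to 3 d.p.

-0.140

ρ = 1 − 6Σd² / [n(n²−1)] = 1 − 6×326 / (12×143)
  = 1 − 1956/1716 = 1 − 1.1399 ≈ -0.140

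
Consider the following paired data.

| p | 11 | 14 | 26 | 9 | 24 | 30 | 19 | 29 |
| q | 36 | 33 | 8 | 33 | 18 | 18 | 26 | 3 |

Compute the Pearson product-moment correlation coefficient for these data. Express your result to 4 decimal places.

n = 8, Σp = 162, Σq = 175, Σp² = 3752, Σq² = 4871, Σpq = 2916
nΣpq − ΣpΣq = 23328 − 28350 = -5022
nΣp² − (Σp)² = 30016 − 26244 = 3772; nΣq² − (Σq)² = 38968 − 30625 = 8343
r = -5022 / √(3772 × 8343) = -5022 / 5609.7946 ≈ -0.8952

-0.8952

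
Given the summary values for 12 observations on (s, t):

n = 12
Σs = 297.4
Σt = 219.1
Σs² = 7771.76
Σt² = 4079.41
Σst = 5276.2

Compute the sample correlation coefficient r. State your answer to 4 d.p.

r = (nΣst − ΣsΣt) / √[(nΣs² − (Σs)²)(nΣt² − (Σt)²)]
Numerator: 12×5276.2 − 297.4×219.1 = -1845.94
Denominator: √[(93261.12 − 88446.76)(48952.92 − 48004.81)] = √[4814.36 × 948.11] = 2136.4791
r = -1845.94 / 2136.4791 ≈ -0.8640

-0.8640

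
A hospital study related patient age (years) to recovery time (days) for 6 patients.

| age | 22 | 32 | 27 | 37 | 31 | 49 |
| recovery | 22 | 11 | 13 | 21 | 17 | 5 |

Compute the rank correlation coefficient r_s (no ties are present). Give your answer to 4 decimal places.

-0.6000

Rank age: 1, 4, 2, 5, 3, 6
Rank recovery: 6, 2, 3, 5, 4, 1
d = rank(age) − rank(recovery): -5, 2, -1, 0, -1, 5; Σd² = 56
ρ = 1 − 6Σd² / [n(n²−1)] = 1 − 6×56 / (6×35) = 1 − 336/210 ≈ -0.6000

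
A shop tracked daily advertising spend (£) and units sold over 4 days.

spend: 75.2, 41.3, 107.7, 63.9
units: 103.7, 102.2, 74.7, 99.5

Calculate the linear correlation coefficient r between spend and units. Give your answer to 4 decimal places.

-0.8423

n = 4, Σx = 288.1, Σy = 380.1, Σx² = 23043.23, Σy² = 36678.87, Σxy = 26422.34
nΣxy − ΣxΣy = 105689.36 − 109506.81 = -3817.45
nΣx² − (Σx)² = 92172.92 − 83001.61 = 9171.31; nΣy² − (Σy)² = 146715.48 − 144476.01 = 2239.47
r = -3817.45 / √(9171.31 × 2239.47) = -3817.45 / 4531.9834 ≈ -0.8423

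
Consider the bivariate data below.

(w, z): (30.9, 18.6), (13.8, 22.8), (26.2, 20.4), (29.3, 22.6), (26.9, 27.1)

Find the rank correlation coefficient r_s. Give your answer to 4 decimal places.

Rank w: 5, 1, 2, 4, 3
Rank z: 1, 4, 2, 3, 5
d = rank(w) − rank(z): 4, -3, 0, 1, -2; Σd² = 30
ρ = 1 − 6Σd² / [n(n²−1)] = 1 − 6×30 / (5×24) = 1 − 180/120 ≈ -0.5000

-0.5000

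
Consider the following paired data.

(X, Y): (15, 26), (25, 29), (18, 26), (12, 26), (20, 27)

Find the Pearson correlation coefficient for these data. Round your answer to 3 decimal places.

0.891

n = 5, ΣX = 90, ΣY = 134, ΣX² = 1718, ΣY² = 3598, ΣXY = 2435
nΣXY − ΣXΣY = 12175 − 12060 = 115
nΣX² − (ΣX)² = 8590 − 8100 = 490; nΣY² − (ΣY)² = 17990 − 17956 = 34
r = 115 / √(490 × 34) = 115 / 129.0736 ≈ 0.891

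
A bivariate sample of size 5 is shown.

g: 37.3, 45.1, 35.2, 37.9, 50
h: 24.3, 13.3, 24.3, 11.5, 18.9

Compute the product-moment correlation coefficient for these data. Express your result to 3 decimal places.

n = 5, Σg = 205.5, Σh = 92.3, Σg² = 8600.75, Σh² = 1847.33, Σgh = 3742.43
nΣgh − ΣgΣh = 18712.15 − 18967.65 = -255.5
nΣg² − (Σg)² = 43003.75 − 42230.25 = 773.5; nΣh² − (Σh)² = 9236.65 − 8519.29 = 717.36
r = -255.5 / √(773.5 × 717.36) = -255.5 / 744.9013 ≈ -0.343

-0.343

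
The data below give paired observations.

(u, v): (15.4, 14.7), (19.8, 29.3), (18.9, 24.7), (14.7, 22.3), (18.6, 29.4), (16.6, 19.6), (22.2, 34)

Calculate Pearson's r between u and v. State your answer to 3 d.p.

0.874

n = 7, Σu = 126.2, Σv = 174, Σu² = 2316.86, Σv² = 4586.48, Σuv = 3228.16
nΣuv − ΣuΣv = 22597.12 − 21958.8 = 638.32
nΣu² − (Σu)² = 16218.02 − 15926.44 = 291.58; nΣv² − (Σv)² = 32105.36 − 30276 = 1829.36
r = 638.32 / √(291.58 × 1829.36) = 638.32 / 730.3457 ≈ 0.874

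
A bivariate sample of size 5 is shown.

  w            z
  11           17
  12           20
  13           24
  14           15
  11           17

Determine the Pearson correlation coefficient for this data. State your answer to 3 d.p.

n = 5, Σw = 61, Σz = 93, Σw² = 751, Σz² = 1779, Σwz = 1136
nΣwz − ΣwΣz = 5680 − 5673 = 7
nΣw² − (Σw)² = 3755 − 3721 = 34; nΣz² − (Σz)² = 8895 − 8649 = 246
r = 7 / √(34 × 246) = 7 / 91.4549 ≈ 0.077

0.077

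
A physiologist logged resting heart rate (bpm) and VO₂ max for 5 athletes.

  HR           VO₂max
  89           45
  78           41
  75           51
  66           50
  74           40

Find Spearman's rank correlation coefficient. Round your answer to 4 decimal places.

-0.1000

Rank HR: 5, 4, 3, 1, 2
Rank VO₂max: 3, 2, 5, 4, 1
d = rank(HR) − rank(VO₂max): 2, 2, -2, -3, 1; Σd² = 22
ρ = 1 − 6Σd² / [n(n²−1)] = 1 − 6×22 / (5×24) = 1 − 132/120 ≈ -0.1000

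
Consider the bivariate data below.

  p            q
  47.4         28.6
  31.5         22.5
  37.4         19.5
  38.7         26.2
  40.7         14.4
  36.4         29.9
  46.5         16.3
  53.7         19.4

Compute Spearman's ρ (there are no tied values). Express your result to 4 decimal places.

Rank p: 7, 1, 3, 4, 5, 2, 6, 8
Rank q: 7, 5, 4, 6, 1, 8, 2, 3
d = rank(p) − rank(q): 0, -4, -1, -2, 4, -6, 4, 5; Σd² = 114
ρ = 1 − 6Σd² / [n(n²−1)] = 1 − 6×114 / (8×63) = 1 − 684/504 ≈ -0.3571

-0.3571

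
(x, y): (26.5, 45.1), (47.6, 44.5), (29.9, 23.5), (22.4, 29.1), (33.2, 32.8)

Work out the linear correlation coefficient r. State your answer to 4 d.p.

n = 5, Σx = 159.6, Σy = 175, Σx² = 5466.02, Σy² = 6489.16, Σxy = 5756.8
nΣxy − ΣxΣy = 28784 − 27930 = 854
nΣx² − (Σx)² = 27330.1 − 25472.16 = 1857.94; nΣy² − (Σy)² = 32445.8 − 30625 = 1820.8
r = 854 / √(1857.94 × 1820.8) = 854 / 1839.2763 ≈ 0.4643

0.4643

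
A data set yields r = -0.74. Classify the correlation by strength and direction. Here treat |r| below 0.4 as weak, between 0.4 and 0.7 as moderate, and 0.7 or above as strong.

strong negative

r = -0.74 < 0 so the relationship is negative.
|r| = 0.74, which falls in the strong range.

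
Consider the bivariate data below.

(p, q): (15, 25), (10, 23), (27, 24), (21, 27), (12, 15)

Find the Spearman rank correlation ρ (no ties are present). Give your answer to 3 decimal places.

0.600

Rank p: 3, 1, 5, 4, 2
Rank q: 4, 2, 3, 5, 1
d = rank(p) − rank(q): -1, -1, 2, -1, 1; Σd² = 8
ρ = 1 − 6Σd² / [n(n²−1)] = 1 − 6×8 / (5×24) = 1 − 48/120 ≈ 0.600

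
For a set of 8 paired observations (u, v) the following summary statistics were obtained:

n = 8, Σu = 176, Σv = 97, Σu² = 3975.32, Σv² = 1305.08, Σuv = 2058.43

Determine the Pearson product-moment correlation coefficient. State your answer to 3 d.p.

r = (nΣuv − ΣuΣv) / √[(nΣu² − (Σu)²)(nΣv² − (Σv)²)]
Numerator: 8×2058.43 − 176×97 = -604.56
Denominator: √[(31802.56 − 30976)(10440.64 − 9409)] = √[826.56 × 1031.64] = 923.4243
r = -604.56 / 923.4243 ≈ -0.655

-0.655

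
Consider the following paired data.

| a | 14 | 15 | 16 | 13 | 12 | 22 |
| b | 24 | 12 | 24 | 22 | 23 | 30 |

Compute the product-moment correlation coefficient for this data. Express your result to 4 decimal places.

0.4989

n = 6, Σa = 92, Σb = 135, Σa² = 1474, Σb² = 3209, Σab = 2122
nΣab − ΣaΣb = 12732 − 12420 = 312
nΣa² − (Σa)² = 8844 − 8464 = 380; nΣb² − (Σb)² = 19254 − 18225 = 1029
r = 312 / √(380 × 1029) = 312 / 625.3159 ≈ 0.4989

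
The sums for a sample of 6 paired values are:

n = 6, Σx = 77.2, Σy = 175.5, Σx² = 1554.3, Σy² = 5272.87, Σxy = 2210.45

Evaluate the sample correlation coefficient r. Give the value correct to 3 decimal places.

r = (nΣxy − ΣxΣy) / √[(nΣx² − (Σx)²)(nΣy² − (Σy)²)]
Numerator: 6×2210.45 − 77.2×175.5 = -285.9
Denominator: √[(9325.8 − 5959.84)(31637.22 − 30800.25)] = √[3365.96 × 836.97] = 1678.4539
r = -285.9 / 1678.4539 ≈ -0.170

-0.170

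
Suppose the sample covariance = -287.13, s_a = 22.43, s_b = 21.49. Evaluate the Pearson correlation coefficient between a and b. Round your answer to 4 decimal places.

-0.5957

r = Cov(a,b) / (s_a · s_b) = -287.13 / (22.43 × 21.49)
  = -287.13 / 482.0207 ≈ -0.5957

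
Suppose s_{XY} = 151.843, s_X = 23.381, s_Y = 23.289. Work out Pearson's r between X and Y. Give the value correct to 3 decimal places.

0.279

r = Cov(X,Y) / (s_X · s_Y) = 151.843 / (23.381 × 23.289)
  = 151.843 / 544.5201 ≈ 0.279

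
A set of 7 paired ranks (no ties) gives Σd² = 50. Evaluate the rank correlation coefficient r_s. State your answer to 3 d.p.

0.107

ρ = 1 − 6Σd² / [n(n²−1)] = 1 − 6×50 / (7×48)
  = 1 − 300/336 = 1 − 0.8929 ≈ 0.107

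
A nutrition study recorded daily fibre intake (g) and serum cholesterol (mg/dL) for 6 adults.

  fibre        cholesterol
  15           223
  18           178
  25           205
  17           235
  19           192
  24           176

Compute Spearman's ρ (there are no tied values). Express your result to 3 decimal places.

-0.543

Rank fibre: 1, 3, 6, 2, 4, 5
Rank cholesterol: 5, 2, 4, 6, 3, 1
d = rank(fibre) − rank(cholesterol): -4, 1, 2, -4, 1, 4; Σd² = 54
ρ = 1 − 6Σd² / [n(n²−1)] = 1 − 6×54 / (6×35) = 1 − 324/210 ≈ -0.543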